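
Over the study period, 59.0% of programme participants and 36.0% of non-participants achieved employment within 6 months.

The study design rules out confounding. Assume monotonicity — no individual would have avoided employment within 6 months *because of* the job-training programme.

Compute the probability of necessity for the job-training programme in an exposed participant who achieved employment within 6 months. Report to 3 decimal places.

p₁ = 0.59, p₀ = 0.36.
Under exogeneity and monotonicity, PN = (p₁ − p₀) / p₁.
PN = (0.59 − 0.36) / 0.59 = 0.23 / 0.59 ≈ 0.3898

PN ≈ 0.390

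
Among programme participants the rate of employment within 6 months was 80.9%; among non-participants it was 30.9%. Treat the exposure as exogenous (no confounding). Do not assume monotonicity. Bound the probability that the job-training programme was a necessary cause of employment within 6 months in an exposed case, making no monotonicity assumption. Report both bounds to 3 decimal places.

0.618 ≤ PN ≤ 0.854

p₁ = 0.809, p₀ = 0.309.
Under exogeneity alone the bounds on PN are max{0,(p₁−p₀)/p₁} ≤ PN ≤ min{1,(1−p₀)/p₁}.
  lower = (p₁ − p₀)/p₁ = 0.5 / 0.809 ≈ 0.6180
  upper = min{1, (1 − p₀)/p₁} = 0.691 / 0.809 ≈ 0.8541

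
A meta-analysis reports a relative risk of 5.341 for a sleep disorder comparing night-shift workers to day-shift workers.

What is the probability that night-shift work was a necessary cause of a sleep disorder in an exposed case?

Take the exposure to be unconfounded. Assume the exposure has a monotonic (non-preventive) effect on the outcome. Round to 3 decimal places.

Under exogeneity and monotonicity, PN = (RR − 1) / RR = 1 − 1/RR.
PN = (5.341 − 1) / 5.341 = 4.341 / 5.341 ≈ 0.8128

PN ≈ 0.813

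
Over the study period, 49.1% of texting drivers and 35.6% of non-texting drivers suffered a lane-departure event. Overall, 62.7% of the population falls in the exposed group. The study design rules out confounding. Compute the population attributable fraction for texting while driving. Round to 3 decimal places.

p₁ = 0.491, p₀ = 0.356.
Overall risk P(Y=1) = π·p₁ + (1−π)·p₀ = 0.627×0.491 + 0.373×0.356 = 0.44065.
Under exogeneity, PAF = [P(Y=1) − p₀] / P(Y=1).
PAF = (0.44065 − 0.356) / 0.44065 ≈ 0.1921

PAF ≈ 0.192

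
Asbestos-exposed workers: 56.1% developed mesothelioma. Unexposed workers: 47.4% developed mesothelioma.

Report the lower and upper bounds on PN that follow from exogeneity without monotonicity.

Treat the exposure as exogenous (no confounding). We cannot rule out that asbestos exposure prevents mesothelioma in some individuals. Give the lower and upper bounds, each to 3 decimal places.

0.155 ≤ PN ≤ 0.938

p₁ = 0.561, p₀ = 0.474.
Under exogeneity alone the bounds on PN are max{0,(p₁−p₀)/p₁} ≤ PN ≤ min{1,(1−p₀)/p₁}.
  lower = (p₁ − p₀)/p₁ = 0.087 / 0.561 ≈ 0.1551
  upper = min{1, (1 − p₀)/p₁} = 0.526 / 0.561 ≈ 0.9376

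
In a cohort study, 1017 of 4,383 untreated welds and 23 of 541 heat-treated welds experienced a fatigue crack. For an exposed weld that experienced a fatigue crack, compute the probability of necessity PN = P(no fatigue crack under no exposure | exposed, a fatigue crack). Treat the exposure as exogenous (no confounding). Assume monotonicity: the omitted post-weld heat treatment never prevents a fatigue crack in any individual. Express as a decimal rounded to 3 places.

PN ≈ 0.817

p₁ = P(outcome | exposed) = 1017/4383 = 0.23203
p₀ = P(outcome | unexposed) = 23/541 = 0.042514
Under exogeneity and monotonicity, PN = (p₁ − p₀) / p₁.
PN = (0.23203 − 0.042514) / 0.23203 = 0.18952 / 0.23203 ≈ 0.8168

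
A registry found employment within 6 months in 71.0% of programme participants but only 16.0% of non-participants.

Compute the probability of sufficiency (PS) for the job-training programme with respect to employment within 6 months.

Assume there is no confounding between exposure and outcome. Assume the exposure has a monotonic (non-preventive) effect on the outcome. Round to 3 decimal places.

PS ≈ 0.655

p₁ = 0.71, p₀ = 0.16.
Under exogeneity and monotonicity, PS = (p₁ − p₀) / (1 − p₀).
PS = (0.71 − 0.16) / (1 − 0.16) = 0.55 / 0.84 ≈ 0.6548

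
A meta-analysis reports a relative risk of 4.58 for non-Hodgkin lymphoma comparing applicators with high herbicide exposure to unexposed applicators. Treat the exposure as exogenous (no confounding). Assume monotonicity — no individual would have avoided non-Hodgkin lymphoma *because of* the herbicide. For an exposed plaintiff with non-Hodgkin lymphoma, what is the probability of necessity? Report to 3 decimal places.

PN ≈ 0.782

Under exogeneity and monotonicity, PN = (RR − 1) / RR = 1 − 1/RR.
PN = (4.58 − 1) / 4.58 = 3.58 / 4.58 ≈ 0.7817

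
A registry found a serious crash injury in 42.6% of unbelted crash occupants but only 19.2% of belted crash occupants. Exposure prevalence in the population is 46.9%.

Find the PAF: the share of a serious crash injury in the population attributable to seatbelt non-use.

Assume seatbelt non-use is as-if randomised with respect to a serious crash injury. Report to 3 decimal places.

p₁ = 0.426, p₀ = 0.192.
Overall risk P(Y=1) = π·p₁ + (1−π)·p₀ = 0.469×0.426 + 0.531×0.192 = 0.30175.
Under exogeneity, PAF = [P(Y=1) − p₀] / P(Y=1).
PAF = (0.30175 − 0.192) / 0.30175 ≈ 0.3637

PAF ≈ 0.364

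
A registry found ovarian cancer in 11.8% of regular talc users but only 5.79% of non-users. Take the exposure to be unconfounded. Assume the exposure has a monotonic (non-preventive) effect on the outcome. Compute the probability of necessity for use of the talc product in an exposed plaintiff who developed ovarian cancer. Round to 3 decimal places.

PN ≈ 0.509

p₁ = 0.118, p₀ = 0.0579.
Under exogeneity and monotonicity, PN = (p₁ − p₀) / p₁.
PN = (0.118 − 0.0579) / 0.118 = 0.0601 / 0.118 ≈ 0.5093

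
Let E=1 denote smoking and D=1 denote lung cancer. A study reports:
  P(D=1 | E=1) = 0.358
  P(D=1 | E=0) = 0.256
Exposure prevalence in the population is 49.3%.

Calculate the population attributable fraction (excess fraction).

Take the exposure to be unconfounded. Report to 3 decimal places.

PAF ≈ 0.164

Let p₁ = 0.358, p₀ = 0.256.
Overall risk P(Y=1) = π·p₁ + (1−π)·p₀ = 0.493×0.358 + 0.507×0.256 = 0.30629.
Under exogeneity, PAF = [P(Y=1) − p₀] / P(Y=1).
PAF = (0.30629 − 0.256) / 0.30629 ≈ 0.1642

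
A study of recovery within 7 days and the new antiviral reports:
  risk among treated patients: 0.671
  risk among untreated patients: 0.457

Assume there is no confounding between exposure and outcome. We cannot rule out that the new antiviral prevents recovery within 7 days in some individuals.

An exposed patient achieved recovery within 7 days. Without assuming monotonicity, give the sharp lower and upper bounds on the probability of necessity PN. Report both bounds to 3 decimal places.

0.319 ≤ PN ≤ 0.809

Let p₁ = 0.671, p₀ = 0.457.
Under exogeneity alone the bounds on PN are max{0,(p₁−p₀)/p₁} ≤ PN ≤ min{1,(1−p₀)/p₁}.
  lower = (p₁ − p₀)/p₁ = 0.214 / 0.671 ≈ 0.3189
  upper = min{1, (1 − p₀)/p₁} = 0.543 / 0.671 ≈ 0.8092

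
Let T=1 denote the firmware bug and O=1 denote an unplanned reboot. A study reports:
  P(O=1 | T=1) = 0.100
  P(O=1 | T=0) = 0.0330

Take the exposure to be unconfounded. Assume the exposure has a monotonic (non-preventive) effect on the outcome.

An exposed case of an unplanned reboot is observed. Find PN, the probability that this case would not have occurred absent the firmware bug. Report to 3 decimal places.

PN ≈ 0.670

Let p₁ = 0.1, p₀ = 0.033.
Under exogeneity and monotonicity, PN = (p₁ − p₀) / p₁.
PN = (0.1 − 0.033) / 0.1 = 0.067 / 0.1 ≈ 0.6700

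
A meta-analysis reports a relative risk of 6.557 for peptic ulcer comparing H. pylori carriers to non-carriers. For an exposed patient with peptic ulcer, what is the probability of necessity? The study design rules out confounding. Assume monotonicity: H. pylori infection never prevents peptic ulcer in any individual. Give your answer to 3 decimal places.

PN ≈ 0.847

Under exogeneity and monotonicity, PN = (RR − 1) / RR = 1 − 1/RR.
PN = (6.557 − 1) / 6.557 = 5.557 / 6.557 ≈ 0.8475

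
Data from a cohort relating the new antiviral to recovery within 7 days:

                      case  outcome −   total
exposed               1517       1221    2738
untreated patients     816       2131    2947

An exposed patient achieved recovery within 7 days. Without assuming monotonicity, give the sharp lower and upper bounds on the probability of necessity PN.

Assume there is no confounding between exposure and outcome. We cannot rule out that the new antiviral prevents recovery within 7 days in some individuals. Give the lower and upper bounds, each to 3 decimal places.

0.500 ≤ PN ≤ 1.000

p₁ = P(outcome | exposed) = 1517/2738 = 0.55405
p₀ = P(outcome | unexposed) = 816/2947 = 0.27689
Under exogeneity alone the bounds on PN are max{0,(p₁−p₀)/p₁} ≤ PN ≤ min{1,(1−p₀)/p₁}.
  lower = (p₁ − p₀)/p₁ = 0.27716 / 0.55405 ≈ 0.5002
  upper = min{1, (1 − p₀)/p₁} = 0.72311 / 0.55405 ≈ 1.3051 → capped at 1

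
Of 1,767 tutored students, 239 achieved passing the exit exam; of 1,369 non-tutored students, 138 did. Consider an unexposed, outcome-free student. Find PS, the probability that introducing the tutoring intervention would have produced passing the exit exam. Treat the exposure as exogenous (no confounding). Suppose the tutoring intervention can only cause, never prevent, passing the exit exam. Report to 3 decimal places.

PS ≈ 0.038

p₁ = P(outcome | exposed) = 239/1767 = 0.13526
p₀ = P(outcome | unexposed) = 138/1369 = 0.1008
Under exogeneity and monotonicity, PS = (p₁ − p₀) / (1 − p₀).
PS = (0.13526 − 0.1008) / (1 − 0.1008) = 0.034454 / 0.8992 ≈ 0.0383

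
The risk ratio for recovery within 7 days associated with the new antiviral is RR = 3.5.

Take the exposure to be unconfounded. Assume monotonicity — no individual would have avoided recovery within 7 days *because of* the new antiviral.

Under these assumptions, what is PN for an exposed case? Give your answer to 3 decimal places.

PN ≈ 0.714

Under exogeneity and monotonicity, PN = (RR − 1) / RR = 1 − 1/RR.
PN = (3.5 − 1) / 3.5 = 2.5 / 3.5 ≈ 0.7143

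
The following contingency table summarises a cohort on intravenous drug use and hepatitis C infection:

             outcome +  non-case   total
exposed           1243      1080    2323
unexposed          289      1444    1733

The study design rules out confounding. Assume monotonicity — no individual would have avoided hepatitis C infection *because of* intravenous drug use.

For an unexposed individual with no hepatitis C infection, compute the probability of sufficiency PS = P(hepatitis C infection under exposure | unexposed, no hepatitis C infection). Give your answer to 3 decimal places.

p₁ = P(outcome | exposed) = 1243/2323 = 0.53508
p₀ = P(outcome | unexposed) = 289/1733 = 0.16676
Under exogeneity and monotonicity, PS = (p₁ − p₀) / (1 − p₀).
PS = (0.53508 − 0.16676) / (1 − 0.16676) = 0.36832 / 0.83324 ≈ 0.4420

PS ≈ 0.442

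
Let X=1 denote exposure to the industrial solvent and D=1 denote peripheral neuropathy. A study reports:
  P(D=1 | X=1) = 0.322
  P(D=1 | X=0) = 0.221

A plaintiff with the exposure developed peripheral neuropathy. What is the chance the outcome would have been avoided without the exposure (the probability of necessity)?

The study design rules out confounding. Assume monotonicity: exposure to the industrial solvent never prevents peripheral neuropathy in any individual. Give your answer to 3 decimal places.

PN ≈ 0.314

Let p₁ = 0.322, p₀ = 0.221.
Under exogeneity and monotonicity, PN = (p₁ − p₀) / p₁.
PN = (0.322 − 0.221) / 0.322 = 0.101 / 0.322 ≈ 0.3137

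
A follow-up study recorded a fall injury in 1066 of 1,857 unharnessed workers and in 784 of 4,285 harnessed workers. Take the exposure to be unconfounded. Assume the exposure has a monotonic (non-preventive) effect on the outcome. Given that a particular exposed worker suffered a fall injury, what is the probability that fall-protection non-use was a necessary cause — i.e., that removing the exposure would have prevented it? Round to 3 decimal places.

p₁ = P(outcome | exposed) = 1066/1857 = 0.57404
p₀ = P(outcome | unexposed) = 784/4285 = 0.18296
Under exogeneity and monotonicity, PN = (p₁ − p₀) / p₁.
PN = (0.57404 − 0.18296) / 0.57404 = 0.39108 / 0.57404 ≈ 0.6813

PN ≈ 0.681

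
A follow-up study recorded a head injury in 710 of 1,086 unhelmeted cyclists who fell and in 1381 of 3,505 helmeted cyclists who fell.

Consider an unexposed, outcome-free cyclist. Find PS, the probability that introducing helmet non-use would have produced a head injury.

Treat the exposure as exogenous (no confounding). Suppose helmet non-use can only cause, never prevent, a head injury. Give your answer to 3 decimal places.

PS ≈ 0.429

p₁ = P(outcome | exposed) = 710/1086 = 0.65378
p₀ = P(outcome | unexposed) = 1381/3505 = 0.39401
Under exogeneity and monotonicity, PS = (p₁ − p₀) / (1 − p₀).
PS = (0.65378 − 0.39401) / (1 − 0.39401) = 0.25977 / 0.60599 ≈ 0.4287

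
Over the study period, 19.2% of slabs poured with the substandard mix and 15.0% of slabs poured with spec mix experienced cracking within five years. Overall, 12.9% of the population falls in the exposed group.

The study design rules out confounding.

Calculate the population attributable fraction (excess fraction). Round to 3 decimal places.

PAF ≈ 0.035

p₁ = 0.192, p₀ = 0.15.
Overall risk P(Y=1) = π·p₁ + (1−π)·p₀ = 0.129×0.192 + 0.871×0.15 = 0.15542.
Under exogeneity, PAF = [P(Y=1) − p₀] / P(Y=1).
PAF = (0.15542 − 0.15) / 0.15542 ≈ 0.0349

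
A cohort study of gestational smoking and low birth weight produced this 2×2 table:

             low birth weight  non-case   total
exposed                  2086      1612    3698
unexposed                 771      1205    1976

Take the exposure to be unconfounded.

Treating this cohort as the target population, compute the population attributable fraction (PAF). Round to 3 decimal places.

PAF ≈ 0.225

p₁ = P(outcome | exposed) = 2086/3698 = 0.56409
p₀ = P(outcome | unexposed) = 771/1976 = 0.39018
Exposure prevalence π = 3698/5674 = 0.65174; overall risk P(Y=1) = 0.50352.
Under exogeneity, PAF = [P(Y=1) − p₀]/P(Y=1).
PAF = (0.50352 − 0.39018) / 0.50352 ≈ 0.2251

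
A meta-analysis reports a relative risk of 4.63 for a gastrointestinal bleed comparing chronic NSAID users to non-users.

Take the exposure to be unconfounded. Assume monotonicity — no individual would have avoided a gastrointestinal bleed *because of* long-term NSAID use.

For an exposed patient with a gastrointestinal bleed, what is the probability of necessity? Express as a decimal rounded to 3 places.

PN ≈ 0.784

Under exogeneity and monotonicity, PN = (RR − 1) / RR = 1 − 1/RR.
PN = (4.63 − 1) / 4.63 = 3.63 / 4.63 ≈ 0.7840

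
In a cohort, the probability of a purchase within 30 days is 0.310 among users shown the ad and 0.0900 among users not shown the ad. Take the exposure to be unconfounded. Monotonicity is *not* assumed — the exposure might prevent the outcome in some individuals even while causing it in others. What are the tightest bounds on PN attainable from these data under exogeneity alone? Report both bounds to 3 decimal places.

Let p₁ = 0.31, p₀ = 0.09.
Under exogeneity alone the bounds on PN are max{0,(p₁−p₀)/p₁} ≤ PN ≤ min{1,(1−p₀)/p₁}.
  lower = (p₁ − p₀)/p₁ = 0.22 / 0.31 ≈ 0.7097
  upper = min{1, (1 − p₀)/p₁} = 0.91 / 0.31 ≈ 2.9355 → capped at 1

0.710 ≤ PN ≤ 1.000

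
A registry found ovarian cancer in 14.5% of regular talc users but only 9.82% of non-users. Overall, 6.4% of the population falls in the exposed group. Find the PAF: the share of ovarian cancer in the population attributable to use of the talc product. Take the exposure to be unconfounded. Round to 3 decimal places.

p₁ = 0.145, p₀ = 0.0982.
Overall risk P(Y=1) = π·p₁ + (1−π)·p₀ = 0.064×0.145 + 0.936×0.0982 = 0.1012.
Under exogeneity, PAF = [P(Y=1) − p₀] / P(Y=1).
PAF = (0.1012 − 0.0982) / 0.1012 ≈ 0.0296

PAF ≈ 0.030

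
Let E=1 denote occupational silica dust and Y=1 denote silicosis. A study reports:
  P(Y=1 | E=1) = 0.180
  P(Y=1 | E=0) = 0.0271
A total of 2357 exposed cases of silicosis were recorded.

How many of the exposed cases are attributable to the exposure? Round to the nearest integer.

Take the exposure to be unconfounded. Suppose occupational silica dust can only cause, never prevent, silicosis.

about 2002 cases

Let p₁ = 0.18, p₀ = 0.0271.
PN = (p₁ − p₀)/p₁ = (0.18 − 0.0271) / 0.18 ≈ 0.84944.
Attributable cases ≈ PN × (exposed cases) = 0.84944 × 2357 ≈ 2002.14.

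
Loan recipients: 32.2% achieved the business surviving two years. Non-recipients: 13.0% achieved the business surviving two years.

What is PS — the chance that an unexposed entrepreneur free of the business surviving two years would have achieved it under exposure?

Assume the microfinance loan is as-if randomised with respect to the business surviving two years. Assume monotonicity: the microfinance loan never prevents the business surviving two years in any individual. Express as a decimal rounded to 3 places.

p₁ = 0.322, p₀ = 0.13.
Under exogeneity and monotonicity, PS = (p₁ − p₀) / (1 − p₀).
PS = (0.322 − 0.13) / (1 − 0.13) = 0.192 / 0.87 ≈ 0.2207

PS ≈ 0.221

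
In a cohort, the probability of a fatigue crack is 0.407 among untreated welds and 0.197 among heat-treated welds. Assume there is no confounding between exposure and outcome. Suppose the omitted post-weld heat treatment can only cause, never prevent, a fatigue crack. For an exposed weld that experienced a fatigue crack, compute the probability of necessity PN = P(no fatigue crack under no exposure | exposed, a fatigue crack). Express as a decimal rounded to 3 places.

Let p₁ = 0.407, p₀ = 0.197.
Under exogeneity and monotonicity, PN = (p₁ − p₀) / p₁.
PN = (0.407 − 0.197) / 0.407 = 0.21 / 0.407 ≈ 0.5160

PN ≈ 0.516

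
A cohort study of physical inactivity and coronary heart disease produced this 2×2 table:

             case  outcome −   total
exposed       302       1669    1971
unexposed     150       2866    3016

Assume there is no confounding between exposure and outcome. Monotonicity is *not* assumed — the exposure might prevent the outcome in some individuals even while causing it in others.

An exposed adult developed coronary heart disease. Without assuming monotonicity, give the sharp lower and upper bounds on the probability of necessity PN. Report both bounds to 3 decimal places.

p₁ = P(outcome | exposed) = 302/1971 = 0.15322
p₀ = P(outcome | unexposed) = 150/3016 = 0.049735
Under exogeneity alone the bounds on PN are max{0,(p₁−p₀)/p₁} ≤ PN ≤ min{1,(1−p₀)/p₁}.
  lower = (p₁ − p₀)/p₁ = 0.10349 / 0.15322 ≈ 0.6754
  upper = min{1, (1 − p₀)/p₁} = 0.95027 / 0.15322 ≈ 6.2019 → capped at 1

0.675 ≤ PN ≤ 1.000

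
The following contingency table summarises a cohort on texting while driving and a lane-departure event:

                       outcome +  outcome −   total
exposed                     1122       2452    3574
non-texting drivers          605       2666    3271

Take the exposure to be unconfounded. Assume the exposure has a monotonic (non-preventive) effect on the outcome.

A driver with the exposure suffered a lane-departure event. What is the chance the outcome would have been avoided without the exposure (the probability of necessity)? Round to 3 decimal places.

PN ≈ 0.411

p₁ = P(outcome | exposed) = 1122/3574 = 0.31393
p₀ = P(outcome | unexposed) = 605/3271 = 0.18496
Under exogeneity and monotonicity, PN = (p₁ − p₀)/p₁.
PN = (0.31393 − 0.18496) / 0.31393 ≈ 0.4108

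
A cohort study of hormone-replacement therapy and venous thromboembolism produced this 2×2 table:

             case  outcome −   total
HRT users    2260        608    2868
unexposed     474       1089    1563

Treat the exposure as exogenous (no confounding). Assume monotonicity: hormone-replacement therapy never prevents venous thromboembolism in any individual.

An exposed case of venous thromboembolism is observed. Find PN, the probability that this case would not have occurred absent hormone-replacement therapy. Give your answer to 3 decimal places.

PN ≈ 0.615

p₁ = P(outcome | exposed) = 2260/2868 = 0.78801
p₀ = P(outcome | unexposed) = 474/1563 = 0.30326
Under exogeneity and monotonicity, PN = (p₁ − p₀)/p₁.
PN = (0.78801 − 0.30326) / 0.78801 ≈ 0.6152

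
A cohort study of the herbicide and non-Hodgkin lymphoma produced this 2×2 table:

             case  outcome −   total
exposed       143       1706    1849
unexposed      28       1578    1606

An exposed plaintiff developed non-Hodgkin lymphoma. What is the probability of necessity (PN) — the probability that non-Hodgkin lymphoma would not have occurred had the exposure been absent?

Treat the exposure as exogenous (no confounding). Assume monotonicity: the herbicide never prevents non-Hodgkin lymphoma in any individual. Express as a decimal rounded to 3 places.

p₁ = P(outcome | exposed) = 143/1849 = 0.077339
p₀ = P(outcome | unexposed) = 28/1606 = 0.017435
Under exogeneity and monotonicity, PN = (p₁ − p₀) / p₁.
PN = (0.077339 − 0.017435) / 0.077339 = 0.059904 / 0.077339 ≈ 0.7746

PN ≈ 0.775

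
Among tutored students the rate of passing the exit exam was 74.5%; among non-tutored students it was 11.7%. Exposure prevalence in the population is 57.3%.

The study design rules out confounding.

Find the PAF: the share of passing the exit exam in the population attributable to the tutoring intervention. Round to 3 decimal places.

p₁ = 0.745, p₀ = 0.117.
Overall risk P(Y=1) = π·p₁ + (1−π)·p₀ = 0.573×0.745 + 0.427×0.117 = 0.47684.
Under exogeneity, PAF = [P(Y=1) − p₀] / P(Y=1).
PAF = (0.47684 − 0.117) / 0.47684 ≈ 0.7546

PAF ≈ 0.755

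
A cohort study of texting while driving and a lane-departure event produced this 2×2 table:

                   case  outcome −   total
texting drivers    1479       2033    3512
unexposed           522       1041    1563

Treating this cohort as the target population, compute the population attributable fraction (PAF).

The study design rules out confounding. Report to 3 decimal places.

PAF ≈ 0.153

p₁ = P(outcome | exposed) = 1479/3512 = 0.42113
p₀ = P(outcome | unexposed) = 522/1563 = 0.33397
Exposure prevalence π = 3512/5075 = 0.69202; overall risk P(Y=1) = 0.39429.
Under exogeneity, PAF = [P(Y=1) − p₀]/P(Y=1).
PAF = (0.39429 − 0.33397) / 0.39429 ≈ 0.1530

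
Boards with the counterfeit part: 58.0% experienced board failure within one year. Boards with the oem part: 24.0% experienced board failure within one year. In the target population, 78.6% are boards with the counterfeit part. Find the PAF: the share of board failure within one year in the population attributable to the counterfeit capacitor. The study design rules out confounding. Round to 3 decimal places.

PAF ≈ 0.527

p₁ = 0.58, p₀ = 0.24.
Overall risk P(Y=1) = π·p₁ + (1−π)·p₀ = 0.786×0.58 + 0.214×0.24 = 0.50724.
Under exogeneity, PAF = [P(Y=1) − p₀] / P(Y=1).
PAF = (0.50724 − 0.24) / 0.50724 ≈ 0.5269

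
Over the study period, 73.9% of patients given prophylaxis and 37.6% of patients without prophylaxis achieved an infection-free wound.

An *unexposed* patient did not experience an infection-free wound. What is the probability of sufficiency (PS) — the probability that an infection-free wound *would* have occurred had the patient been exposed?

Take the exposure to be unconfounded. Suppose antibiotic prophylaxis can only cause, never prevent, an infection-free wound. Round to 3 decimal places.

p₁ = 0.739, p₀ = 0.376.
Under exogeneity and monotonicity, PS = (p₁ − p₀) / (1 − p₀).
PS = (0.739 − 0.376) / (1 − 0.376) = 0.363 / 0.624 ≈ 0.5817

PS ≈ 0.582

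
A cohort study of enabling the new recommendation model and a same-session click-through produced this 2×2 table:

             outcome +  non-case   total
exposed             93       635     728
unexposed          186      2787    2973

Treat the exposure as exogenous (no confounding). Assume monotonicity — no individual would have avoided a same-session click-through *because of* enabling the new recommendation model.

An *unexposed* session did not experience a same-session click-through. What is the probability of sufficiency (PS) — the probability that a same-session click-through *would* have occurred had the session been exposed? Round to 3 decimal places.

p₁ = P(outcome | exposed) = 93/728 = 0.12775
p₀ = P(outcome | unexposed) = 186/2973 = 0.062563
Under exogeneity and monotonicity, PS = (p₁ − p₀)/(1 − p₀).
PS = (0.12775 − 0.062563) / 0.93744 ≈ 0.0695

PS ≈ 0.070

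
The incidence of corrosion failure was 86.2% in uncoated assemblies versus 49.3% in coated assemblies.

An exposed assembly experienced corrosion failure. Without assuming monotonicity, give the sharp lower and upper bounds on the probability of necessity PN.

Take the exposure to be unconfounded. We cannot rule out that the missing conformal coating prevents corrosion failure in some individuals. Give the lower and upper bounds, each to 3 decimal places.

0.428 ≤ PN ≤ 0.588

p₁ = 0.862, p₀ = 0.493.
Under exogeneity alone the bounds on PN are max{0,(p₁−p₀)/p₁} ≤ PN ≤ min{1,(1−p₀)/p₁}.
  lower = (p₁ − p₀)/p₁ = 0.369 / 0.862 ≈ 0.4281
  upper = min{1, (1 − p₀)/p₁} = 0.507 / 0.862 ≈ 0.5882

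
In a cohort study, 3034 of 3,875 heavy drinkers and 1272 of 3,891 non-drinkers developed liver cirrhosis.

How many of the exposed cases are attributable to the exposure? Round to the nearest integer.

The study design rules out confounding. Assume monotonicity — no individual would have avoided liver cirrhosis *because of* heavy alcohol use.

p₁ = P(outcome | exposed) = 3034/3875 = 0.78297
p₀ = P(outcome | unexposed) = 1272/3891 = 0.32691
PN = (p₁ − p₀)/p₁ = (0.78297 − 0.32691) / 0.78297 ≈ 0.58248.
Attributable cases ≈ PN × (exposed cases) = 0.58248 × 3034 ≈ 1767.23.

about 1767 cases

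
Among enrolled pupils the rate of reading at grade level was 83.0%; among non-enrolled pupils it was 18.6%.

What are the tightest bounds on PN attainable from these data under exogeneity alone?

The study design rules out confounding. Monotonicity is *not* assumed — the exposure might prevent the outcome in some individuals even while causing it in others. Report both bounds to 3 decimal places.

0.776 ≤ PN ≤ 0.981

p₁ = 0.83, p₀ = 0.186.
Under exogeneity alone the bounds on PN are max{0,(p₁−p₀)/p₁} ≤ PN ≤ min{1,(1−p₀)/p₁}.
  lower = (p₁ − p₀)/p₁ = 0.644 / 0.83 ≈ 0.7759
  upper = min{1, (1 − p₀)/p₁} = 0.814 / 0.83 ≈ 0.9807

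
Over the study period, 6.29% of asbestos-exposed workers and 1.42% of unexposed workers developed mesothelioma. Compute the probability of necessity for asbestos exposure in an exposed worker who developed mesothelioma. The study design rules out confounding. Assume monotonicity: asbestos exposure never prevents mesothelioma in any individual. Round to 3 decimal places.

p₁ = 0.0629, p₀ = 0.0142.
Under exogeneity and monotonicity, PN = (p₁ − p₀) / p₁.
PN = (0.0629 − 0.0142) / 0.0629 = 0.0487 / 0.0629 ≈ 0.7742

PN ≈ 0.774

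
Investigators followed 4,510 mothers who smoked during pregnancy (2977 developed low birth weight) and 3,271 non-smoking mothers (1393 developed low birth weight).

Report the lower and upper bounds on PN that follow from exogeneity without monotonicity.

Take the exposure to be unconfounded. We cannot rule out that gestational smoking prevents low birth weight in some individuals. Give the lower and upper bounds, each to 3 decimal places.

0.355 ≤ PN ≤ 0.870

p₁ = P(outcome | exposed) = 2977/4510 = 0.66009
p₀ = P(outcome | unexposed) = 1393/3271 = 0.42586
Under exogeneity alone the bounds on PN are max{0,(p₁−p₀)/p₁} ≤ PN ≤ min{1,(1−p₀)/p₁}.
  lower = (p₁ − p₀)/p₁ = 0.23423 / 0.66009 ≈ 0.3548
  upper = min{1, (1 − p₀)/p₁} = 0.57414 / 0.66009 ≈ 0.8698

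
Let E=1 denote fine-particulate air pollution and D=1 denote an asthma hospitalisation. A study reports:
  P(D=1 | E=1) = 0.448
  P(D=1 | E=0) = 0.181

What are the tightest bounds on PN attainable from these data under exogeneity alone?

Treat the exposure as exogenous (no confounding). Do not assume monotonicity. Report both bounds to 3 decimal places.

Let p₁ = 0.448, p₀ = 0.181.
Under exogeneity alone the bounds on PN are max{0,(p₁−p₀)/p₁} ≤ PN ≤ min{1,(1−p₀)/p₁}.
  lower = (p₁ − p₀)/p₁ = 0.267 / 0.448 ≈ 0.5960
  upper = min{1, (1 − p₀)/p₁} = 0.819 / 0.448 ≈ 1.8281 → capped at 1

0.596 ≤ PN ≤ 1.000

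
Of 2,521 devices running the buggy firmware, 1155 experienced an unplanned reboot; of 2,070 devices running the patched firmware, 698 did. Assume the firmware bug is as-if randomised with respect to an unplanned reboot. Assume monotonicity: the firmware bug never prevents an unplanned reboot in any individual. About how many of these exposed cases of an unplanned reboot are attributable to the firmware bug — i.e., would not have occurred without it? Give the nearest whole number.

about 305 cases

p₁ = P(outcome | exposed) = 1155/2521 = 0.45815
p₀ = P(outcome | unexposed) = 698/2070 = 0.3372
PN = (p₁ − p₀)/p₁ = (0.45815 − 0.3372) / 0.45815 ≈ 0.26400.
Attributable cases ≈ PN × (exposed cases) = 0.26400 × 1155 ≈ 304.92.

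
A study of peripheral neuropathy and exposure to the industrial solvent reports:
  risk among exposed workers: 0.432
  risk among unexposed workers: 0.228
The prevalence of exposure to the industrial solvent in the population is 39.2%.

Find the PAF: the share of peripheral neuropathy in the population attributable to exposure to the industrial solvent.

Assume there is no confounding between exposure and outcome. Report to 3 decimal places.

PAF ≈ 0.260

Let p₁ = 0.432, p₀ = 0.228.
Overall risk P(Y=1) = π·p₁ + (1−π)·p₀ = 0.392×0.432 + 0.608×0.228 = 0.30797.
Under exogeneity, PAF = [P(Y=1) − p₀] / P(Y=1).
PAF = (0.30797 − 0.228) / 0.30797 ≈ 0.2597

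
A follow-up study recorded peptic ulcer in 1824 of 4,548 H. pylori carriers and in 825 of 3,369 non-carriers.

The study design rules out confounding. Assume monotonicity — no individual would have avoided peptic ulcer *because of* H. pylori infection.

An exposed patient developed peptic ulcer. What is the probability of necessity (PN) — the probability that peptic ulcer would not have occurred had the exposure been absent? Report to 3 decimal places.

PN ≈ 0.389

p₁ = P(outcome | exposed) = 1824/4548 = 0.40106
p₀ = P(outcome | unexposed) = 825/3369 = 0.24488
Under exogeneity and monotonicity, PN = (p₁ − p₀) / p₁.
PN = (0.40106 − 0.24488) / 0.40106 = 0.15618 / 0.40106 ≈ 0.3894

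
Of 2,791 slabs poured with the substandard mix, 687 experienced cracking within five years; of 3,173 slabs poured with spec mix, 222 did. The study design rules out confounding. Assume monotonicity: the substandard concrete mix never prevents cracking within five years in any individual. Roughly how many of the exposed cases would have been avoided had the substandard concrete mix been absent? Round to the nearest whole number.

p₁ = P(outcome | exposed) = 687/2791 = 0.24615
p₀ = P(outcome | unexposed) = 222/3173 = 0.069965
PN = (p₁ − p₀)/p₁ = (0.24615 − 0.069965) / 0.24615 ≈ 0.71576.
Attributable cases ≈ PN × (exposed cases) = 0.71576 × 687 ≈ 491.73.

about 492 cases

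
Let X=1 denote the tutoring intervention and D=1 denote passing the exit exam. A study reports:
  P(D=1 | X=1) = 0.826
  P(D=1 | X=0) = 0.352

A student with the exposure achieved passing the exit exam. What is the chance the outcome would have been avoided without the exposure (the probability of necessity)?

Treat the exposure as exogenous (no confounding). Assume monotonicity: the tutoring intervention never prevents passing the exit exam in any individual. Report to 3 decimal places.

Let p₁ = 0.826, p₀ = 0.352.
Under exogeneity and monotonicity, PN = (p₁ − p₀) / p₁.
PN = (0.826 − 0.352) / 0.826 = 0.474 / 0.826 ≈ 0.5738

PN ≈ 0.574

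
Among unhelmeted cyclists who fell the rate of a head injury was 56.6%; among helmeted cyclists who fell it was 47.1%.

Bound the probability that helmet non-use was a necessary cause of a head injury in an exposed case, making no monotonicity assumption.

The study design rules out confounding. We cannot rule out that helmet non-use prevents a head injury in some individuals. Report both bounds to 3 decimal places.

0.168 ≤ PN ≤ 0.935

p₁ = 0.566, p₀ = 0.471.
Under exogeneity alone the bounds on PN are max{0,(p₁−p₀)/p₁} ≤ PN ≤ min{1,(1−p₀)/p₁}.
  lower = (p₁ − p₀)/p₁ = 0.095 / 0.566 ≈ 0.1678
  upper = min{1, (1 − p₀)/p₁} = 0.529 / 0.566 ≈ 0.9346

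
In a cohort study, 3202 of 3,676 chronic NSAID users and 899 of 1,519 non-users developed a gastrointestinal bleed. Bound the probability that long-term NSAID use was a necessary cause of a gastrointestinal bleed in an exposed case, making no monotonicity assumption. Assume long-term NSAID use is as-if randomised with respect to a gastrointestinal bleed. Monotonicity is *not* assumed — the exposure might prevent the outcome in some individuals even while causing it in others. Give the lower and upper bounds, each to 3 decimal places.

p₁ = P(outcome | exposed) = 3202/3676 = 0.87106
p₀ = P(outcome | unexposed) = 899/1519 = 0.59184
Under exogeneity alone the bounds on PN are max{0,(p₁−p₀)/p₁} ≤ PN ≤ min{1,(1−p₀)/p₁}.
  lower = (p₁ − p₀)/p₁ = 0.27922 / 0.87106 ≈ 0.3206
  upper = min{1, (1 − p₀)/p₁} = 0.40816 / 0.87106 ≈ 0.4686

0.321 ≤ PN ≤ 0.469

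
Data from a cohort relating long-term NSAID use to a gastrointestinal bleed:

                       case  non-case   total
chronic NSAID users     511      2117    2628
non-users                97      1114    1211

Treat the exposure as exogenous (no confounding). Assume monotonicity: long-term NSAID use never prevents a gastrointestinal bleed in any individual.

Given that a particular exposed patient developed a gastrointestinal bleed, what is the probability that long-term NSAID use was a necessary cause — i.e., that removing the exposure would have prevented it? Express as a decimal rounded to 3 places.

p₁ = P(outcome | exposed) = 511/2628 = 0.19444
p₀ = P(outcome | unexposed) = 97/1211 = 0.080099
Under exogeneity and monotonicity, PN = (p₁ − p₀)/p₁.
PN = (0.19444 − 0.080099) / 0.19444 ≈ 0.5881

PN ≈ 0.588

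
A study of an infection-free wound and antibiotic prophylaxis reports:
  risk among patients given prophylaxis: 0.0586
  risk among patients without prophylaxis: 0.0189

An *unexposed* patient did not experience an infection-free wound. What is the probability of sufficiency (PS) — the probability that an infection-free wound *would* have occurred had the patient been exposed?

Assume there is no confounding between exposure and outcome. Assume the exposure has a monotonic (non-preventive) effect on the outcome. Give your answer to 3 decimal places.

PS ≈ 0.040

Let p₁ = 0.0586, p₀ = 0.0189.
Under exogeneity and monotonicity, PS = (p₁ − p₀) / (1 − p₀).
PS = (0.0586 − 0.0189) / (1 − 0.0189) = 0.0397 / 0.9811 ≈ 0.0405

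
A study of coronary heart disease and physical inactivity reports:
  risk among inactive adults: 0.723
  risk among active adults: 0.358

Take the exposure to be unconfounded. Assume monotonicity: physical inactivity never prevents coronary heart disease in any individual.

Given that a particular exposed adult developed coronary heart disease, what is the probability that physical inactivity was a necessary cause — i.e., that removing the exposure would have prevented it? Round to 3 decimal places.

PN ≈ 0.505

Let p₁ = 0.723, p₀ = 0.358.
Under exogeneity and monotonicity, PN = (p₁ − p₀) / p₁.
PN = (0.723 − 0.358) / 0.723 = 0.365 / 0.723 ≈ 0.5048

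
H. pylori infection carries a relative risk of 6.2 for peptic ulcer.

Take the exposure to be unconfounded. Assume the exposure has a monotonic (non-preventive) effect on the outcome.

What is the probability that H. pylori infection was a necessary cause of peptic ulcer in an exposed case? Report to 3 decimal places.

PN ≈ 0.839

Under exogeneity and monotonicity, PN = (RR − 1) / RR = 1 − 1/RR.
PN = (6.2 − 1) / 6.2 = 5.2 / 6.2 ≈ 0.8387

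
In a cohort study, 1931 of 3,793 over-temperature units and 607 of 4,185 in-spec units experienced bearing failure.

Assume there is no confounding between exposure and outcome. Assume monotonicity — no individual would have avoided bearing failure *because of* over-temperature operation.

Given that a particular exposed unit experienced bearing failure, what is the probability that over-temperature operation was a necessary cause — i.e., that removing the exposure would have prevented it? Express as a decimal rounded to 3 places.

PN ≈ 0.715

p₁ = P(outcome | exposed) = 1931/3793 = 0.5091
p₀ = P(outcome | unexposed) = 607/4185 = 0.14504
Under exogeneity and monotonicity, PN = (p₁ − p₀) / p₁.
PN = (0.5091 − 0.14504) / 0.5091 = 0.36405 / 0.5091 ≈ 0.7151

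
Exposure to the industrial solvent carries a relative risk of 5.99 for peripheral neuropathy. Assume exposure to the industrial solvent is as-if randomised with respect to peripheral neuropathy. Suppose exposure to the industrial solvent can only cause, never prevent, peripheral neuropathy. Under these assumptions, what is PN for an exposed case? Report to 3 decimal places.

PN ≈ 0.833

Under exogeneity and monotonicity, PN = (RR − 1) / RR = 1 − 1/RR.
PN = (5.99 − 1) / 5.99 = 4.99 / 5.99 ≈ 0.8331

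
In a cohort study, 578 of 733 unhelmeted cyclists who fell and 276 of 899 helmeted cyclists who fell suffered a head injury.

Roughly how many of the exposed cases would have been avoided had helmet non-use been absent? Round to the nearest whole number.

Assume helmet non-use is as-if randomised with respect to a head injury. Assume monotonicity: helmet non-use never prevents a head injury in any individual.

p₁ = P(outcome | exposed) = 578/733 = 0.78854
p₀ = P(outcome | unexposed) = 276/899 = 0.30701
PN = (p₁ − p₀)/p₁ = (0.78854 − 0.30701) / 0.78854 ≈ 0.61066.
Attributable cases ≈ PN × (exposed cases) = 0.61066 × 578 ≈ 352.96.

about 353 cases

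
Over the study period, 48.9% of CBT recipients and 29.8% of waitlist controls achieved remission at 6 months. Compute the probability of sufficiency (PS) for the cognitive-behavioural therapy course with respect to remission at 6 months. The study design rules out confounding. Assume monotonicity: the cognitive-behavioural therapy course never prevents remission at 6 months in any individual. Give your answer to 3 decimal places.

PS ≈ 0.272

p₁ = 0.489, p₀ = 0.298.
Under exogeneity and monotonicity, PS = (p₁ − p₀) / (1 − p₀).
PS = (0.489 − 0.298) / (1 − 0.298) = 0.191 / 0.702 ≈ 0.2721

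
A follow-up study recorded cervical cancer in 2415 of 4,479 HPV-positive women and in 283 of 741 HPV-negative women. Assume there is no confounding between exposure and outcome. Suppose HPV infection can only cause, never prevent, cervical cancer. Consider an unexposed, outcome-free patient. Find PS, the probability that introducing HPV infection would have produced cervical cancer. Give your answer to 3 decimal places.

p₁ = P(outcome | exposed) = 2415/4479 = 0.53918
p₀ = P(outcome | unexposed) = 283/741 = 0.38192
Under exogeneity and monotonicity, PS = (p₁ − p₀) / (1 − p₀).
PS = (0.53918 − 0.38192) / (1 − 0.38192) = 0.15727 / 0.61808 ≈ 0.2544

PS ≈ 0.254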